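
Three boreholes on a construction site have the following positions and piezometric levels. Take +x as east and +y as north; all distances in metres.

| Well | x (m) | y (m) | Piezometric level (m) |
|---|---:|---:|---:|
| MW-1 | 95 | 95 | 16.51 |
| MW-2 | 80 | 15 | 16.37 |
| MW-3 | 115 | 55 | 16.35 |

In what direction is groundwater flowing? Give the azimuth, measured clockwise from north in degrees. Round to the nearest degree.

126°

With h = a·x + b·y + c and MW-1 as origin, the differences give:
  (-15)·a + (-80)·b = -0.14
  20·a + (-40)·b = -0.16
Eliminate b (×(-40) and ×(-80), subtract): 2200·a = -7.200 → a = ∂h/∂x = -0.003273
Back-substitute: b = ∂h/∂y = +0.002364.
Flow direction (−∇h) has components (+0.003273 E, -0.002364 N).
Azimuth = atan2(E, N) = atan2(+0.003273, -0.002364) = 125.8° ≈ 126°.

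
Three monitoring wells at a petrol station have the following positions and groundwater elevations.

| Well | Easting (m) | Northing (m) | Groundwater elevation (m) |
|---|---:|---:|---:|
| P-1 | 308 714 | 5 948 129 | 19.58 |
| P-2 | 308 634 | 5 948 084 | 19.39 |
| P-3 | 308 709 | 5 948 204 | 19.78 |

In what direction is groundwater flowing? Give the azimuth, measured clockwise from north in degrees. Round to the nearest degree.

197°

With h = a·x + b·y + c and P-1 as origin, the differences give:
  (-80)·a + (-45)·b = -0.19
  (-5)·a + 75·b = +0.20
Eliminate b (×75 and ×(-45), subtract): -6225·a = -5.250 → a = ∂h/∂x = +0.0008434
Back-substitute: b = ∂h/∂y = +0.002723.
Flow direction (−∇h) has components (-0.0008434 E, -0.002723 N).
Azimuth = atan2(E, N) = atan2(-0.0008434, -0.002723) = 197.2° ≈ 197°.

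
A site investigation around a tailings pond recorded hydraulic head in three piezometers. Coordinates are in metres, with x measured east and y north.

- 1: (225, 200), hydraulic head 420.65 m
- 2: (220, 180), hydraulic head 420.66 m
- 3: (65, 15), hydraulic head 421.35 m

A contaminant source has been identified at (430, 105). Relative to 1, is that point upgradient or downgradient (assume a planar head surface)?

downgradient

With h = a·x + b·y + c and 1 as origin, the differences give:
  (-5)·a + (-20)·b = +0.01
  (-160)·a + (-185)·b = +0.70
Eliminate b (×(-185) and ×(-20), subtract): -2275·a = 12.150 → a = ∂h/∂x = -0.005341
Back-substitute: b = ∂h/∂y = +0.0008352.
Head at (430, 105) = 420.65 + (-0.005341)·(205) + (+0.0008352)·(-95) = 419.48 m.
That is lower than the 420.65 m at 1, so the point is downgradient.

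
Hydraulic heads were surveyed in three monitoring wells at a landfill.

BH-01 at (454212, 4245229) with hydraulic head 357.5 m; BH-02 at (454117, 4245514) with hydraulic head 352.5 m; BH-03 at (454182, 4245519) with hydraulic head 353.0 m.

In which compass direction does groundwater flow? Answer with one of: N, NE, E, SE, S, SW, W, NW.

NW

Differences from BH-01: to BH-02 (Δx, Δy, Δh) = (-95, 285, -5.0); to BH-03 = (-30, 290, -4.5).
Solve a·Δx + b·Δy = Δh: det = (-95)·290 − (-30)·285 = -19000.
∂h/∂x = [(-5.0)·290 − (-4.5)·285] / -19000 = +0.008816
∂h/∂y = [(-95)·(-4.5) − (-30)·(-5.0)] / -19000 = -0.01461
Flow = −∇h = (-0.008816 east, +0.01461 north), which points northwest.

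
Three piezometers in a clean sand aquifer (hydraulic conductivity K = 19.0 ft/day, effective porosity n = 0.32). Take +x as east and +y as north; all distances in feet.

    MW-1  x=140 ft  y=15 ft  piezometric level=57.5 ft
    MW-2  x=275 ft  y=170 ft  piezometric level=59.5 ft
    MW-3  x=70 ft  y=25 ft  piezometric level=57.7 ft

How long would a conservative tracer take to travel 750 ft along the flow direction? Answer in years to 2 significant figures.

2.5 years

Differences from MW-1: to MW-2 (Δx, Δy, Δh) = (135, 155, +2.0); to MW-3 = (-70, 10, +0.2).
Determinant of the coordinate differences = 135·10 − (-70)·155 = 12200.
∂h/∂x = [(+2.0)·10 − (+0.2)·155] / 12200 = -0.0009016
∂h/∂y = [135·(+0.2) − (-70)·(+2.0)] / 12200 = +0.01369
|∇h| = √(-0.0009016² + 0.01369²) = 0.01372
Seepage velocity v = K·i/n = 19.0 × 0.01372 / 0.32 = 0.8146 ft/day.
t = 750 / 0.8146 = 920.7 days = 2.52 years.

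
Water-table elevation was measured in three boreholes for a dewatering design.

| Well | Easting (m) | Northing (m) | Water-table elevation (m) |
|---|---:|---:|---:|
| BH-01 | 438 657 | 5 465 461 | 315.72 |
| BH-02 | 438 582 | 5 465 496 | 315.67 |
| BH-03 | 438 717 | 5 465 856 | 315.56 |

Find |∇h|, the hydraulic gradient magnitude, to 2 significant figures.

With h = a·x + b·y + c and BH-01 as origin, the differences give:
  (-75)·a + 35·b = -0.05
  60·a + 395·b = -0.16
Eliminate b (×395 and ×35, subtract): -31725·a = -14.150 → a = ∂h/∂x = +0.0004460
Back-substitute: b = ∂h/∂y = -0.0004728.
|∇h| = √(0.0004460² + -0.0004728²) = 0.00065

0.00065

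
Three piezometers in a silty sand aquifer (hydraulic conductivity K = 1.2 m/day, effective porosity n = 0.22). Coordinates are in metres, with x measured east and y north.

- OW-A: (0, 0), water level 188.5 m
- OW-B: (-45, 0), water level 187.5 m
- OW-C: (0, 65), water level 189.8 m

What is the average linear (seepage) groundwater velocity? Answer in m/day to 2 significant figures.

0.16 m/day

∂h/∂x = (187.5 − 188.5) / (-45 − 0) = +0.02222
∂h/∂y = (189.8 − 188.5) / (65 − 0) = +0.02000
|∇h| = √(0.02222² + 0.02000²) = 0.0299
Seepage velocity v = K·i/n = 1.2 × 0.0299 / 0.22 = 0.1631 m/day.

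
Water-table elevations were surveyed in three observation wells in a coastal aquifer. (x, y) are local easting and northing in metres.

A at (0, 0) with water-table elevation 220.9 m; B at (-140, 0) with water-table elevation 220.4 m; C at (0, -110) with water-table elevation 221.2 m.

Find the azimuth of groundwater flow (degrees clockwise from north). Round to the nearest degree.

∂h/∂x = (220.4 − 220.9) / (-140 − 0) = +0.003571
∂h/∂y = (221.2 − 220.9) / (-110 − 0) = -0.002727
Flow direction (−∇h) has components (-0.003571 E, +0.002727 N).
Azimuth = atan2(E, N) = atan2(-0.003571, +0.002727) = 307.4° ≈ 307°.

307°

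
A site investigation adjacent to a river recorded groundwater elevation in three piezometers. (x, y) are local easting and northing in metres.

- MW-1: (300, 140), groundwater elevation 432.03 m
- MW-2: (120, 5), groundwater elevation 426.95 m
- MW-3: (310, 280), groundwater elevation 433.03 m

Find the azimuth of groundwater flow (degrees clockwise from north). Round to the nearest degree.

257°

Differences from MW-1: to MW-2 (Δx, Δy, Δh) = (-180, -135, -5.08); to MW-3 = (10, 140, +1.00).
Determinant of the coordinate differences = (-180)·140 − 10·(-135) = -23850.
∂h/∂x = [(-5.08)·140 − (+1.00)·(-135)] / -23850 = +0.02416
∂h/∂y = [(-180)·(+1.00) − 10·(-5.08)] / -23850 = +0.005417
Flow direction (−∇h) has components (-0.02416 E, -0.005417 N).
Azimuth = atan2(E, N) = atan2(-0.02416, -0.005417) = 257.4° ≈ 257°.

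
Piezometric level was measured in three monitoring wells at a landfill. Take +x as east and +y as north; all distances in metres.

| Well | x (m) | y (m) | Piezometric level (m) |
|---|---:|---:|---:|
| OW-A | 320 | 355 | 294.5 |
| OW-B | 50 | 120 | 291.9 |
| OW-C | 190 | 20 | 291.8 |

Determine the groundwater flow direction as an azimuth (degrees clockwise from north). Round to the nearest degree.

Three-point gradient (reference OW-A): Δ to OW-B = (-270, -235, -2.6), Δ to OW-C = (-130, -335, -2.7).
∂h/∂x = +0.003948, ∂h/∂y = +0.006528 (det = 59900).
Flow direction (−∇h) has components (-0.003948 E, -0.006528 N).
Azimuth = atan2(E, N) = atan2(-0.003948, -0.006528) = 211.2° ≈ 211°.

211°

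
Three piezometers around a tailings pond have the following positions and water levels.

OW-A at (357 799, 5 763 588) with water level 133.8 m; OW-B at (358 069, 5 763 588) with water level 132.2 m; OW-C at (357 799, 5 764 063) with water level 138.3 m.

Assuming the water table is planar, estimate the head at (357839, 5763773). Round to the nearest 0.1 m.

∂h/∂x = (132.2 − 133.8) / (358069 − 357799) = -0.005926
∂h/∂y = (138.3 − 133.8) / (5764063 − 5763588) = +0.009474
h(357839, 5763773) = 133.8 + (-0.005926)·(40) + (+0.009474)·(185) = 133.8 -0.237 +1.753 = 135.316 m.

135.3 m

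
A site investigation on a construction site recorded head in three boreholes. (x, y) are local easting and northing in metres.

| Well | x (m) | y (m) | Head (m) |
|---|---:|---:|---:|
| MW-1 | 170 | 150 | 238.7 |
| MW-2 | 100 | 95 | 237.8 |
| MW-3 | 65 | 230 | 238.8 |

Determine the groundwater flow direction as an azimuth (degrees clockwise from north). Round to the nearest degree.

213°

Taking MW-1 as reference: MW-2−MW-1 = (-70, -55, -0.9); MW-3−MW-1 = (-105, 80, +0.1).
Determinant of the coordinate differences = (-70)·80 − (-105)·(-55) = -11375.
∂h/∂x = [(-0.9)·80 − (+0.1)·(-55)] / -11375 = +0.005846
∂h/∂y = [(-70)·(+0.1) − (-105)·(-0.9)] / -11375 = +0.008923
Flow direction (−∇h) has components (-0.005846 E, -0.008923 N).
Azimuth = atan2(E, N) = atan2(-0.005846, -0.008923) = 213.2° ≈ 213°.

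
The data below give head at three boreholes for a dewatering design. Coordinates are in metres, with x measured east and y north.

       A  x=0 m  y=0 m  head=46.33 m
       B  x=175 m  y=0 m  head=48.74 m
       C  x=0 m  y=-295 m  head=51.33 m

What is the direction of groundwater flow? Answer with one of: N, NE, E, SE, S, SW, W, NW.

NW

∂h/∂x = (48.74 − 46.33) / (175 − 0) = +0.01377
∂h/∂y = (51.33 − 46.33) / (-295 − 0) = -0.01695
Flow = −∇h = (-0.01377 east, +0.01695 north), which points northwest.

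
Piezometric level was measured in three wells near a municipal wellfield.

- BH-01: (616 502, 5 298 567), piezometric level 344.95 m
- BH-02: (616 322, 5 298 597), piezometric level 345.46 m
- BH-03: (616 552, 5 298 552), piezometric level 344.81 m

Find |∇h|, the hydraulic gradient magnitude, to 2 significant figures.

Differences from BH-01: to BH-02 (Δx, Δy, Δh) = (-180, 30, +0.51); to BH-03 = (50, -15, -0.14).
Solve a·Δx + b·Δy = Δh: det = (-180)·(-15) − 50·30 = 1200.
∂h/∂x = [(+0.51)·(-15) − (-0.14)·30] / 1200 = -0.002875
∂h/∂y = [(-180)·(-0.14) − 50·(+0.51)] / 1200 = -0.0002500
|∇h| = √(-0.002875² + -0.0002500²) = 0.002886

0.0029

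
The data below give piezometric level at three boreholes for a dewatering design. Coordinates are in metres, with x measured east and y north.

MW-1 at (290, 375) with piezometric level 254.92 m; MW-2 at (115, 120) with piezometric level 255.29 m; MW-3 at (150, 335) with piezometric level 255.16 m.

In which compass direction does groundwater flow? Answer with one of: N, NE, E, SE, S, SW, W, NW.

Taking MW-1 as reference: MW-2−MW-1 = (-175, -255, +0.37); MW-3−MW-1 = (-140, -40, +0.24).
Determinant of the coordinate differences = (-175)·(-40) − (-140)·(-255) = -28700.
∂h/∂x = [(+0.37)·(-40) − (+0.24)·(-255)] / -28700 = -0.001617
∂h/∂y = [(-175)·(+0.24) − (-140)·(+0.37)] / -28700 = -0.0003415
Flow = −∇h = (+0.001617 east, +0.0003415 north), which points east.

E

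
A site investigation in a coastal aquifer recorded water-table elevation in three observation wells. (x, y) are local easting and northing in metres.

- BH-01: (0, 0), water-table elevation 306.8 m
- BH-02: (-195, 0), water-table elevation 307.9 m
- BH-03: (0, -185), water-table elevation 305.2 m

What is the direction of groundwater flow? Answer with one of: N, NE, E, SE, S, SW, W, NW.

∂h/∂x = (307.9 − 306.8) / (-195 − 0) = -0.005641
∂h/∂y = (305.2 − 306.8) / (-185 − 0) = +0.008649
Flow = −∇h = (+0.005641 east, -0.008649 north), which points southeast.

SE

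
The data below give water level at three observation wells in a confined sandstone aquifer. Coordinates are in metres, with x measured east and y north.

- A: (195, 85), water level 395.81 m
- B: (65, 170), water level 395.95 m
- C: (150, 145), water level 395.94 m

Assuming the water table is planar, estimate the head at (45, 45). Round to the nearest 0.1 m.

Taking A as reference: B−A = (-130, 85, +0.14); C−A = (-45, 60, +0.13).
Solve a·Δx + b·Δy = Δh: det = (-130)·60 − (-45)·85 = -3975.
∂h/∂x = [(+0.14)·60 − (+0.13)·85] / -3975 = +0.0006667
∂h/∂y = [(-130)·(+0.13) − (-45)·(+0.14)] / -3975 = +0.002667
h(45, 45) = 395.81 + (+0.0006667)·(-150) + (+0.002667)·(-40) = 395.81 -0.100 -0.107 = 395.603 m.

395.6 m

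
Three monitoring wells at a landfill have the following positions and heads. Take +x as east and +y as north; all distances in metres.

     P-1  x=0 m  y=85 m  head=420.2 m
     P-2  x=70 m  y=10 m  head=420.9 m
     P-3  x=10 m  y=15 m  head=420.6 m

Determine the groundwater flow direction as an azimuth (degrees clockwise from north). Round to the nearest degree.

With h = a·x + b·y + c and P-1 as origin, the differences give:
  70·a + (-75)·b = +0.7
  10·a + (-70)·b = +0.4
Eliminate b (×(-70) and ×(-75), subtract): -4150·a = -19.00 → a = ∂h/∂x = +0.004578
Back-substitute: b = ∂h/∂y = -0.005060.
Flow direction (−∇h) has components (-0.004578 E, +0.005060 N).
Azimuth = atan2(E, N) = atan2(-0.004578, +0.005060) = 317.9° ≈ 318°.

318°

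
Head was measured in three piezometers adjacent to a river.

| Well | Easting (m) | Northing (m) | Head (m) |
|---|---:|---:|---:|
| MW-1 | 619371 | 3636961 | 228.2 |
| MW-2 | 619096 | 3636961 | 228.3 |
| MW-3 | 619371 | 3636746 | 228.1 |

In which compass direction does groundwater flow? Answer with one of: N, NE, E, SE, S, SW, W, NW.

∂h/∂x = (228.3 − 228.2) / (619096 − 619371) = -0.0003636
∂h/∂y = (228.1 − 228.2) / (3636746 − 3636961) = +0.0004651
Flow = −∇h = (+0.0003636 east, -0.0004651 north), which points southeast.

SE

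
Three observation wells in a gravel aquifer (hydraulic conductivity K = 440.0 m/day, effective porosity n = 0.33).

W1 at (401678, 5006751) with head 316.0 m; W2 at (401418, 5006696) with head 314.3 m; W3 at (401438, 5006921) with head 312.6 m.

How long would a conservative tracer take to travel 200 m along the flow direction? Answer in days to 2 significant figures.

Taking W1 as reference: W2−W1 = (-260, -55, -1.7); W3−W1 = (-240, 170, -3.4).
Determinant of the coordinate differences = (-260)·170 − (-240)·(-55) = -57400.
∂h/∂x = [(-1.7)·170 − (-3.4)·(-55)] / -57400 = +0.008293
∂h/∂y = [(-260)·(-3.4) − (-240)·(-1.7)] / -57400 = -0.008293
|∇h| = √(0.008293² + -0.008293²) = 0.01173
Seepage velocity v = K·i/n = 440.0 × 0.01173 / 0.33 = 15.64 m/day.
t = 200 / 15.64 = 12.79 days.

13 days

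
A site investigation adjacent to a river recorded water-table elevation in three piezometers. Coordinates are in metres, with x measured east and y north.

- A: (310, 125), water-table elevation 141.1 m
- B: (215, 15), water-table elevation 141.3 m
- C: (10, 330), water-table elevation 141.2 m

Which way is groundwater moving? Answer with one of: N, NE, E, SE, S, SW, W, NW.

Differences from A: to B (Δx, Δy, Δh) = (-95, -110, +0.2); to C = (-300, 205, +0.1).
Solve a·Δx + b·Δy = Δh: det = (-95)·205 − (-300)·(-110) = -52475.
∂h/∂x = [(+0.2)·205 − (+0.1)·(-110)] / -52475 = -0.0009909
∂h/∂y = [(-95)·(+0.1) − (-300)·(+0.2)] / -52475 = -0.0009624
Flow = −∇h = (+0.0009909 east, +0.0009624 north), which points northeast.

NE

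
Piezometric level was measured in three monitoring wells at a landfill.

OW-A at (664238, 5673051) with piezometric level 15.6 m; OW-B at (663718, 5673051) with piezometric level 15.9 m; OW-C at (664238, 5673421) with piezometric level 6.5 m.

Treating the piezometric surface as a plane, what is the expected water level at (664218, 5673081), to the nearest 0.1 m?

∂h/∂x = (15.9 − 15.6) / (663718 − 664238) = -0.0005769
∂h/∂y = (6.5 − 15.6) / (5673421 − 5673051) = -0.02459
h(664218, 5673081) = 15.6 + (-0.0005769)·(-20) + (-0.02459)·(30) = 15.6 +0.012 -0.738 = 14.874 m.

14.9 m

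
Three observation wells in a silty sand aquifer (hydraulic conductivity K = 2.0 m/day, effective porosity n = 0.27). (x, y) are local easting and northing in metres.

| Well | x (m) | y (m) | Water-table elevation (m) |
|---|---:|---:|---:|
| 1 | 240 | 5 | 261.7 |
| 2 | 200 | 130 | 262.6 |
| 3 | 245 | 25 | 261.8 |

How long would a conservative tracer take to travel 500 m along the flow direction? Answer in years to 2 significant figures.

26 years

Taking 1 as reference: 2−1 = (-40, 125, +0.9); 3−1 = (5, 20, +0.1).
Determinant of the coordinate differences = (-40)·20 − 5·125 = -1425.
∂h/∂x = [(+0.9)·20 − (+0.1)·125] / -1425 = -0.003860
∂h/∂y = [(-40)·(+0.1) − 5·(+0.9)] / -1425 = +0.005965
|∇h| = √(-0.003860² + 0.005965²) = 0.007105
Seepage velocity v = K·i/n = 2.0 × 0.007105 / 0.27 = 0.05263 m/day.
t = 500 / 0.05263 = 9500 days = 26 years.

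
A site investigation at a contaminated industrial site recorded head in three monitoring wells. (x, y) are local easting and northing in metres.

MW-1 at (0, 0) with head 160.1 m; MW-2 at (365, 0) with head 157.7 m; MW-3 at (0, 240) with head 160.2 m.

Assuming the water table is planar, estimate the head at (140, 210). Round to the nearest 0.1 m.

159.3 m

∂h/∂x = (157.7 − 160.1) / (365 − 0) = -0.006575
∂h/∂y = (160.2 − 160.1) / (240 − 0) = +0.0004167
h(140, 210) = 160.1 + (-0.006575)·(140) + (+0.0004167)·(210) = 160.1 -0.921 +0.087 = 159.267 m.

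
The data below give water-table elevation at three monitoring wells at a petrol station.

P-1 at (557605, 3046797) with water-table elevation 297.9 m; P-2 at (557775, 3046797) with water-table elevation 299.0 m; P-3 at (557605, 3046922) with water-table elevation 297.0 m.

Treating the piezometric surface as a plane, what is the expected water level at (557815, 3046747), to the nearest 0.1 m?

∂h/∂x = (299.0 − 297.9) / (557775 − 557605) = +0.006471
∂h/∂y = (297.0 − 297.9) / (3046922 − 3046797) = -0.007200
h(557815, 3046747) = 297.9 + (+0.006471)·(210) + (-0.007200)·(-50) = 297.9 +1.359 +0.360 = 299.619 m.

299.6 m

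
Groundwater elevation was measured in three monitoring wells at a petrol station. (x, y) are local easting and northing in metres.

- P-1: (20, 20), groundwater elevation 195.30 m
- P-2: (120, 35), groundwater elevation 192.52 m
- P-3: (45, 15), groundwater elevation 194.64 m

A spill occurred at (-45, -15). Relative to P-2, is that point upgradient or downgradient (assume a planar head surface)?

upgradient

Three-point gradient (reference P-1): Δ to P-2 = (100, 15, -2.78), Δ to P-3 = (25, -5, -0.66).
∂h/∂x = -0.02720, ∂h/∂y = -0.004000 (det = -875).
Head at (-45, -15) = 195.30 + (-0.02720)·(-65) + (-0.004000)·(-35) = 197.21 m.
That is higher than the 192.52 m at P-2, so the point is upgradient.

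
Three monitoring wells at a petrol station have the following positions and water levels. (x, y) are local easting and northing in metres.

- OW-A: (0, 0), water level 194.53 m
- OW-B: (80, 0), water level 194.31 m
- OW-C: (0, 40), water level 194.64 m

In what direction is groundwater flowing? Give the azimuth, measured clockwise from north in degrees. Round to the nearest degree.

∂h/∂x = (194.31 − 194.53) / (80 − 0) = -0.002750
∂h/∂y = (194.64 − 194.53) / (40 − 0) = +0.002750
Flow direction (−∇h) has components (+0.002750 E, -0.002750 N).
Azimuth = atan2(E, N) = atan2(+0.002750, -0.002750) = 135.0° ≈ 135°.

135°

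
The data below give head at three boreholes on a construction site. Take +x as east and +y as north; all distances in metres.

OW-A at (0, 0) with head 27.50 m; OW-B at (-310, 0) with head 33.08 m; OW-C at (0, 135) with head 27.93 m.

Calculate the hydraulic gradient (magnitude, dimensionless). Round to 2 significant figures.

∂h/∂x = (33.08 − 27.50) / (-310 − 0) = -0.01800
∂h/∂y = (27.93 − 27.50) / (135 − 0) = +0.003185
|∇h| = √(-0.01800² + 0.003185²) = 0.01828

0.018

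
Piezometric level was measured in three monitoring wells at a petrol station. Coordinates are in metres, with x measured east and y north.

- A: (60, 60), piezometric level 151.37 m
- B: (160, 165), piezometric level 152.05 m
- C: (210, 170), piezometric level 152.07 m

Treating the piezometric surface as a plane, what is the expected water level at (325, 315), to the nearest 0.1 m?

With h = a·x + b·y + c and A as origin, the differences give:
  100·a + 105·b = +0.68
  150·a + 110·b = +0.70
Eliminate b (×110 and ×105, subtract): -4750·a = 1.300 → a = ∂h/∂x = -0.0002737
Back-substitute: b = ∂h/∂y = +0.006737.
h(325, 315) = 151.37 + (-0.0002737)·(265) + (+0.006737)·(255) = 151.37 -0.073 +1.718 = 153.015 m.

153.0 m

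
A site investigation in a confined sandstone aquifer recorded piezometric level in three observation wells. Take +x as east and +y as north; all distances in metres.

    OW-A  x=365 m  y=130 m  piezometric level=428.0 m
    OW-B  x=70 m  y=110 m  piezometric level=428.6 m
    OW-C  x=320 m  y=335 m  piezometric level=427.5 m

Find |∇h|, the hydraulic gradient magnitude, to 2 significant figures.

With h = a·x + b·y + c and OW-A as origin, the differences give:
  (-295)·a + (-20)·b = +0.6
  (-45)·a + 205·b = -0.5
Eliminate b (×205 and ×(-20), subtract): -61375·a = 113.00 → a = ∂h/∂x = -0.001841
Back-substitute: b = ∂h/∂y = -0.002843.
|∇h| = √(-0.001841² + -0.002843²) = 0.003387

0.0034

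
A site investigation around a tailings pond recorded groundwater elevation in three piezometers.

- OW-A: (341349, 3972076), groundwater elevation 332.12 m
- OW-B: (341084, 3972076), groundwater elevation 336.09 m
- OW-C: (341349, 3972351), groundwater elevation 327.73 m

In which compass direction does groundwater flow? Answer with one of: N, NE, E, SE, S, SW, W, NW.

NE

∂h/∂x = (336.09 − 332.12) / (341084 − 341349) = -0.01498
∂h/∂y = (327.73 − 332.12) / (3972351 − 3972076) = -0.01596
Flow = −∇h = (+0.01498 east, +0.01596 north), which points northeast.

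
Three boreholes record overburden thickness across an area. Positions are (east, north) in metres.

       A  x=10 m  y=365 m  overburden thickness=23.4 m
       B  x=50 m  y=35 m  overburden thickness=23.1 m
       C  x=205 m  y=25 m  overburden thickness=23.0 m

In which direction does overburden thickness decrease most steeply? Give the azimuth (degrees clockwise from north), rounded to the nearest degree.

145°

Taking A as reference: B−A = (40, -330, -0.3); C−A = (195, -340, -0.4).
Determinant of the coordinate differences = 40·(-340) − 195·(-330) = 50750.
∂d/∂x = [(-0.3)·(-340) − (-0.4)·(-330)] / 50750 = -0.0005911
∂d/∂y = [40·(-0.4) − 195·(-0.3)] / 50750 = +0.0008374
Steepest decrease is along −∇f: components (+0.0005911 E, -0.0008374 N).
Azimuth = atan2(+0.0005911, -0.0008374) = 144.8° ≈ 145°.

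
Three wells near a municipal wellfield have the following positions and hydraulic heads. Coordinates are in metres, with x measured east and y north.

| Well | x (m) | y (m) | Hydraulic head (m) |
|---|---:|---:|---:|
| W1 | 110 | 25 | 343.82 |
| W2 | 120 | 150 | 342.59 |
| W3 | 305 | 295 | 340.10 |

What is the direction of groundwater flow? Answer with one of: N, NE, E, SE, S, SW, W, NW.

Differences from W1: to W2 (Δx, Δy, Δh) = (10, 125, -1.23); to W3 = (195, 270, -3.72).
Determinant of the coordinate differences = 10·270 − 195·125 = -21675.
∂h/∂x = [(-1.23)·270 − (-3.72)·125] / -21675 = -0.006131
∂h/∂y = [10·(-3.72) − 195·(-1.23)] / -21675 = -0.009349
Flow = −∇h = (+0.006131 east, +0.009349 north), which points northeast.

NE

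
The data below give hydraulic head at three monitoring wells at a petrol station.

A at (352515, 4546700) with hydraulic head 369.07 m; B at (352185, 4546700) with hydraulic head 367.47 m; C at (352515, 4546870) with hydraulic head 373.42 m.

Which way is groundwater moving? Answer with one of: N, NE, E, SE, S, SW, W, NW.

S

∂h/∂x = (367.47 − 369.07) / (352185 − 352515) = +0.004848
∂h/∂y = (373.42 − 369.07) / (4546870 − 4546700) = +0.02559
Flow = −∇h = (-0.004848 east, -0.02559 north), which points south.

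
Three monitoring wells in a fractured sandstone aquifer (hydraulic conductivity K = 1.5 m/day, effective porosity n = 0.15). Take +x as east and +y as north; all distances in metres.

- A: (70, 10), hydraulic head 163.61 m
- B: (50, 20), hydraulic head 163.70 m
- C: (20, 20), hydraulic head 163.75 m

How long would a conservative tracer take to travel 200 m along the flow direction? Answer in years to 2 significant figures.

9.3 years

Taking A as reference: B−A = (-20, 10, +0.09); C−A = (-50, 10, +0.14).
Solve a·Δx + b·Δy = Δh: det = (-20)·10 − (-50)·10 = 300.
∂h/∂x = [(+0.09)·10 − (+0.14)·10] / 300 = -0.001667
∂h/∂y = [(-20)·(+0.14) − (-50)·(+0.09)] / 300 = +0.005667
|∇h| = √(-0.001667² + 0.005667²) = 0.005907
Seepage velocity v = K·i/n = 1.5 × 0.005907 / 0.15 = 0.05907 m/day.
t = 200 / 0.05907 = 3386 days = 9.27 years.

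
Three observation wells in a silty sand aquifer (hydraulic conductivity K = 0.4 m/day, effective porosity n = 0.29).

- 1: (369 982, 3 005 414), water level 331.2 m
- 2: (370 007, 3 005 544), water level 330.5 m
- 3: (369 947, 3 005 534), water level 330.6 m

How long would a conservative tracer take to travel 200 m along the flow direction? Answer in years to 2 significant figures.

75 years

Differences from 1: to 2 (Δx, Δy, Δh) = (25, 130, -0.7); to 3 = (-35, 120, -0.6).
Solve a·Δx + b·Δy = Δh: det = 25·120 − (-35)·130 = 7550.
∂h/∂x = [(-0.7)·120 − (-0.6)·130] / 7550 = -0.0007947
∂h/∂y = [25·(-0.6) − (-35)·(-0.7)] / 7550 = -0.005232
|∇h| = √(-0.0007947² + -0.005232²) = 0.005292
Seepage velocity v = K·i/n = 0.4 × 0.005292 / 0.29 = 0.007299 m/day.
t = 200 / 0.007299 = 2.74e+04 days = 75 years.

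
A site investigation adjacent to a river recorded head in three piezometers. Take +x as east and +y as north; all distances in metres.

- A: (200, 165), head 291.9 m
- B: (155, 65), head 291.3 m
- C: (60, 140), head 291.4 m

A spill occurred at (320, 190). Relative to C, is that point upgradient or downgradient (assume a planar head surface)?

With h = a·x + b·y + c and A as origin, the differences give:
  (-45)·a + (-100)·b = -0.6
  (-140)·a + (-25)·b = -0.5
Eliminate b (×(-25) and ×(-100), subtract): -12875·a = -35.00 → a = ∂h/∂x = +0.002718
Back-substitute: b = ∂h/∂y = +0.004777.
Head at (320, 190) = 291.9 + (+0.002718)·(120) + (+0.004777)·(25) = 292.35 m.
That is higher than the 291.4 m at C, so the point is upgradient.

upgradient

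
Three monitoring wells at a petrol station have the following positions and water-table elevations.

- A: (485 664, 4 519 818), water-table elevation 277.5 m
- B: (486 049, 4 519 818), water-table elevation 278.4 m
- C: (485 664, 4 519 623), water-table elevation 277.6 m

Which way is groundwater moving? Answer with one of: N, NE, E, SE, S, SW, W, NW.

∂h/∂x = (278.4 − 277.5) / (486049 − 485664) = +0.002338
∂h/∂y = (277.6 − 277.5) / (4519623 − 4519818) = -0.0005128
Flow = −∇h = (-0.002338 east, +0.0005128 north), which points west.

W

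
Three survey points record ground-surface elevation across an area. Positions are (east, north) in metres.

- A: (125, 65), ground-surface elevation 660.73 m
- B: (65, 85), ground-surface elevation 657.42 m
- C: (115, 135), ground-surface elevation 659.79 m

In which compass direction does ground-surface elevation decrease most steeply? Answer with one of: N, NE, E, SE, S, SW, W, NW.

Taking A as reference: B−A = (-60, 20, -3.31); C−A = (-10, 70, -0.94).
Determinant of the coordinate differences = (-60)·70 − (-10)·20 = -4000.
∂z/∂x = [(-3.31)·70 − (-0.94)·20] / -4000 = +0.05323
∂z/∂y = [(-60)·(-0.94) − (-10)·(-3.31)] / -4000 = -0.005825
Steepest decrease is along −∇f = (-0.05323 E, +0.005825 N) → west.

W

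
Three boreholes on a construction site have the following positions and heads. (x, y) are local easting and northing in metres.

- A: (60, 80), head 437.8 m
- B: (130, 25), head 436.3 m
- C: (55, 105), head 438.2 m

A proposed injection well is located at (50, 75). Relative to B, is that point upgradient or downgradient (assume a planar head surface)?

Taking A as reference: B−A = (70, -55, -1.5); C−A = (-5, 25, +0.4).
Solve a·Δx + b·Δy = Δh: det = 70·25 − (-5)·(-55) = 1475.
∂h/∂x = [(-1.5)·25 − (+0.4)·(-55)] / 1475 = -0.01051
∂h/∂y = [70·(+0.4) − (-5)·(-1.5)] / 1475 = +0.01390
Head at (50, 75) = 437.8 + (-0.01051)·(-10) + (+0.01390)·(-5) = 437.84 m.
That is higher than the 436.3 m at B, so the point is upgradient.

upgradient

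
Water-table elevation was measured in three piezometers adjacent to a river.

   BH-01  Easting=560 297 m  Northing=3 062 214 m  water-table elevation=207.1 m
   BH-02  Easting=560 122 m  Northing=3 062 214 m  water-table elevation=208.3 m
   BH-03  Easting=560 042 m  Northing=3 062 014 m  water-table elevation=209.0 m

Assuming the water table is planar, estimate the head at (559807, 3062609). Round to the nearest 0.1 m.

210.2 m

Taking BH-01 as reference: BH-02−BH-01 = (-175, 0, +1.2); BH-03−BH-01 = (-255, -200, +1.9).
Solve a·Δx + b·Δy = Δh: det = (-175)·(-200) − (-255)·0 = 35000.
∂h/∂x = [(+1.2)·(-200) − (+1.9)·0] / 35000 = -0.006857
∂h/∂y = [(-175)·(+1.9) − (-255)·(+1.2)] / 35000 = -0.0007571
h(559807, 3062609) = 207.1 + (-0.006857)·(-490) + (-0.0007571)·(395) = 207.1 +3.360 -0.299 = 210.161 m.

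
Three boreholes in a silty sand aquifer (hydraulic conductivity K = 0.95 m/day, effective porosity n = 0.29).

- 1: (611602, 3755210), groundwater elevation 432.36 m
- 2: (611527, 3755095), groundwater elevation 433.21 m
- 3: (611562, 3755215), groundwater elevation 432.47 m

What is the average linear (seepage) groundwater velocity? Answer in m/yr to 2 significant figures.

7.4 m/yr

Differences from 1: to 2 (Δx, Δy, Δh) = (-75, -115, +0.85); to 3 = (-40, 5, +0.11).
Determinant of the coordinate differences = (-75)·5 − (-40)·(-115) = -4975.
∂h/∂x = [(+0.85)·5 − (+0.11)·(-115)] / -4975 = -0.003397
∂h/∂y = [(-75)·(+0.11) − (-40)·(+0.85)] / -4975 = -0.005176
|∇h| = √(-0.003397² + -0.005176²) = 0.006191
Seepage velocity v = K·i/n = 0.95 × 0.006191 / 0.29 = 0.02028 m/day = 7.407 m/yr.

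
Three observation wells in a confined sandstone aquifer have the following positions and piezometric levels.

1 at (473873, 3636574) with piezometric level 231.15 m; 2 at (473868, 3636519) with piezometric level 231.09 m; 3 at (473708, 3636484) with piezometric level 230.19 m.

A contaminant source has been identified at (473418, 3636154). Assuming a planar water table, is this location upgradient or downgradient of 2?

With h = a·x + b·y + c and 1 as origin, the differences give:
  (-5)·a + (-55)·b = -0.06
  (-165)·a + (-90)·b = -0.96
Eliminate b (×(-90) and ×(-55), subtract): -8625·a = -47.400 → a = ∂h/∂x = +0.005496
Back-substitute: b = ∂h/∂y = +0.0005913.
Head at (473418, 3636154) = 231.15 + (+0.005496)·(-455) + (+0.0005913)·(-420) = 228.40 m.
That is lower than the 231.09 m at 2, so the point is downgradient.

downgradient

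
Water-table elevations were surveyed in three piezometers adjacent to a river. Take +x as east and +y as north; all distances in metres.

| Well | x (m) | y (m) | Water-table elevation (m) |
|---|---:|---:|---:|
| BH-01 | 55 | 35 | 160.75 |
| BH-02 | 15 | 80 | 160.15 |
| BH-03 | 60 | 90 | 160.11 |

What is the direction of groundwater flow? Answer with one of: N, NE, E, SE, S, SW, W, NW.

N

Taking BH-01 as reference: BH-02−BH-01 = (-40, 45, -0.60); BH-03−BH-01 = (5, 55, -0.64).
Determinant of the coordinate differences = (-40)·55 − 5·45 = -2425.
∂h/∂x = [(-0.60)·55 − (-0.64)·45] / -2425 = +0.001732
∂h/∂y = [(-40)·(-0.64) − 5·(-0.60)] / -2425 = -0.01179
Flow = −∇h = (-0.001732 east, +0.01179 north), which points north.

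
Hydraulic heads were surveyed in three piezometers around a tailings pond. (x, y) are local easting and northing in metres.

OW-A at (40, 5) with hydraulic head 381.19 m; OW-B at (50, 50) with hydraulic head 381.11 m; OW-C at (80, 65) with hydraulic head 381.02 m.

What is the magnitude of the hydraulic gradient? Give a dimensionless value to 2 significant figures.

Three-point gradient (reference OW-A): Δ to OW-B = (10, 45, -0.08), Δ to OW-C = (40, 60, -0.17).
∂h/∂x = -0.002375, ∂h/∂y = -0.001250 (det = -1200).
|∇h| = √(-0.002375² + -0.001250²) = 0.002684

0.0027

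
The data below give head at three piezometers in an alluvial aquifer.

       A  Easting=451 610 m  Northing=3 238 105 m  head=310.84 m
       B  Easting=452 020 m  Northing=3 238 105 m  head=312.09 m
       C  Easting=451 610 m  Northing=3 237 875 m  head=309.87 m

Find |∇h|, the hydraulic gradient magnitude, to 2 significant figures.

∂h/∂x = (312.09 − 310.84) / (452020 − 451610) = +0.003049
∂h/∂y = (309.87 − 310.84) / (3237875 − 3238105) = +0.004217
|∇h| = √(0.003049² + 0.004217²) = 0.005204

0.0052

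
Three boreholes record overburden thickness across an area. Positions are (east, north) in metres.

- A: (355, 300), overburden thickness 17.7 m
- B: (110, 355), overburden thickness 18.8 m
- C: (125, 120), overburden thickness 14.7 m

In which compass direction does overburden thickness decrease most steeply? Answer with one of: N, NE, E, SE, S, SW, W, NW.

With d = a·x + b·y + c and A as origin, the differences give:
  (-245)·a + 55·b = +1.1
  (-230)·a + (-180)·b = -3.0
Eliminate b (×(-180) and ×55, subtract): 56750·a = -33.00 → a = ∂d/∂x = -0.0005815
Back-substitute: b = ∂d/∂y = +0.01741.
Steepest decrease is along −∇f = (+0.0005815 E, -0.01741 N) → south.

S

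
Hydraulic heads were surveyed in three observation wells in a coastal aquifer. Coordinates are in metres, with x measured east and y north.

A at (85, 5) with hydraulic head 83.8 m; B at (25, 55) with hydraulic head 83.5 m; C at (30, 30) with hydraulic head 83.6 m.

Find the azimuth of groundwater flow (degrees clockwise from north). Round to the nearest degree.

331°

With h = a·x + b·y + c and A as origin, the differences give:
  (-60)·a + 50·b = -0.3
  (-55)·a + 25·b = -0.2
Eliminate b (×25 and ×50, subtract): 1250·a = 2.50 → a = ∂h/∂x = +0.002000
Back-substitute: b = ∂h/∂y = -0.003600.
Flow direction (−∇h) has components (-0.002000 E, +0.003600 N).
Azimuth = atan2(E, N) = atan2(-0.002000, +0.003600) = 330.9° ≈ 331°.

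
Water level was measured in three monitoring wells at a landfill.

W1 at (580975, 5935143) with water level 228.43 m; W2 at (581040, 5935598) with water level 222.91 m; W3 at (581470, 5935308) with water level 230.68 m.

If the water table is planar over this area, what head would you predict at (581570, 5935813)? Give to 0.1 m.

Differences from W1: to W2 (Δx, Δy, Δh) = (65, 455, -5.52); to W3 = (495, 165, +2.25).
Solve a·Δx + b·Δy = Δh: det = 65·165 − 495·455 = -214500.
∂h/∂x = [(-5.52)·165 − (+2.25)·455] / -214500 = +0.009019
∂h/∂y = [65·(+2.25) − 495·(-5.52)] / -214500 = -0.01342
h(581570, 5935813) = 228.43 + (+0.009019)·(595) + (-0.01342)·(670) = 228.43 +5.366 -8.992 = 224.805 m.

224.8 m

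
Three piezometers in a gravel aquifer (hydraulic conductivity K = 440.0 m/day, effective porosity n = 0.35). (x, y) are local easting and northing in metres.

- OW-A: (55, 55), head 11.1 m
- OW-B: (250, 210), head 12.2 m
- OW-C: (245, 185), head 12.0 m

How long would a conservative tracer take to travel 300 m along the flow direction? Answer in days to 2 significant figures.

29 days

With h = a·x + b·y + c and OW-A as origin, the differences give:
  195·a + 155·b = +1.1
  190·a + 130·b = +0.9
Eliminate b (×130 and ×155, subtract): -4100·a = 3.50 → a = ∂h/∂x = -0.0008537
Back-substitute: b = ∂h/∂y = +0.008171.
|∇h| = √(-0.0008537² + 0.008171²) = 0.008215
Seepage velocity v = K·i/n = 440.0 × 0.008215 / 0.35 = 10.33 m/day.
t = 300 / 10.33 = 29.04 days.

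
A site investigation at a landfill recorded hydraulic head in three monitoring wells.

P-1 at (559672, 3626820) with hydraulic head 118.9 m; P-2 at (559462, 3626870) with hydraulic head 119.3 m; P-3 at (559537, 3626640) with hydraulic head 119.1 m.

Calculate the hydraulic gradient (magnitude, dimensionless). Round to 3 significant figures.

Taking P-1 as reference: P-2−P-1 = (-210, 50, +0.4); P-3−P-1 = (-135, -180, +0.2).
Determinant of the coordinate differences = (-210)·(-180) − (-135)·50 = 44550.
∂h/∂x = [(+0.4)·(-180) − (+0.2)·50] / 44550 = -0.001841
∂h/∂y = [(-210)·(+0.2) − (-135)·(+0.4)] / 44550 = +0.0002694
|∇h| = √(-0.001841² + 0.0002694²) = 0.001861

0.00186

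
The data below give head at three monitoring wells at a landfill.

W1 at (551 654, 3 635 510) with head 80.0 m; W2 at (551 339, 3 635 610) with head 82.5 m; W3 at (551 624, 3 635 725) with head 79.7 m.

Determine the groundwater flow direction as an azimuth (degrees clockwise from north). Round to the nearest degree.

073°

With h = a·x + b·y + c and W1 as origin, the differences give:
  (-315)·a + 100·b = +2.5
  (-30)·a + 215·b = -0.3
Eliminate b (×215 and ×100, subtract): -64725·a = 567.50 → a = ∂h/∂x = -0.008768
Back-substitute: b = ∂h/∂y = -0.002619.
Flow direction (−∇h) has components (+0.008768 E, +0.002619 N).
Azimuth = atan2(E, N) = atan2(+0.008768, +0.002619) = 73.4° ≈ 073°.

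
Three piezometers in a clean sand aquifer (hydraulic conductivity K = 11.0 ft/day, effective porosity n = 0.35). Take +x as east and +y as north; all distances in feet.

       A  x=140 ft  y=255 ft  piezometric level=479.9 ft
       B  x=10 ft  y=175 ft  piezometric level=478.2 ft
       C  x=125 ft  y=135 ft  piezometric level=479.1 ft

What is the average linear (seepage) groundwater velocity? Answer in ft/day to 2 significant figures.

0.35 ft/day

With h = a·x + b·y + c and A as origin, the differences give:
  (-130)·a + (-80)·b = -1.7
  (-15)·a + (-120)·b = -0.8
Eliminate b (×(-120) and ×(-80), subtract): 14400·a = 140.00 → a = ∂h/∂x = +0.009722
Back-substitute: b = ∂h/∂y = +0.005451.
|∇h| = √(0.009722² + 0.005451²) = 0.01115
Seepage velocity v = K·i/n = 11.0 × 0.01115 / 0.35 = 0.3504 ft/day.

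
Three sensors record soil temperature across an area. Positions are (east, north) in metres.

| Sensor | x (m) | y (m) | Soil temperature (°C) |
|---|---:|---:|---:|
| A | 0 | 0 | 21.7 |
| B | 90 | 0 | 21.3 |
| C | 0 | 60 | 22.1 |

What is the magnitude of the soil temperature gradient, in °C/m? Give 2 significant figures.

0.0080 °C/m

∂T/∂x = (21.3 − 21.7) / (90 − 0) = -0.004444
∂T/∂y = (22.1 − 21.7) / (60 − 0) = +0.006667
|∇f| = √(-0.004444² + 0.006667²) = 0.008012 °C/m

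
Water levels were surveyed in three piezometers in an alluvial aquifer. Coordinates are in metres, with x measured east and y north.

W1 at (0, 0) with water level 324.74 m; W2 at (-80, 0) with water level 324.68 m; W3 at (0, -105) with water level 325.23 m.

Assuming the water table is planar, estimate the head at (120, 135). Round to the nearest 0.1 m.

∂h/∂x = (324.68 − 324.74) / (-80 − 0) = +0.0007500
∂h/∂y = (325.23 − 324.74) / (-105 − 0) = -0.004667
h(120, 135) = 324.74 + (+0.0007500)·(120) + (-0.004667)·(135) = 324.74 +0.090 -0.630 = 324.200 m.

324.2 m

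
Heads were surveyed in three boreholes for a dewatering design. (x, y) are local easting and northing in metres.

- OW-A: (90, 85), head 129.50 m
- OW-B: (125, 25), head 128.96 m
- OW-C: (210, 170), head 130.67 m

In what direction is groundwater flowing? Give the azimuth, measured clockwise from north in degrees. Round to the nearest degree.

Three-point gradient (reference OW-A): Δ to OW-B = (35, -60, -0.54), Δ to OW-C = (120, 85, +1.17).
∂h/∂x = +0.002388, ∂h/∂y = +0.01039 (det = 10175).
Flow direction (−∇h) has components (-0.002388 E, -0.01039 N).
Azimuth = atan2(E, N) = atan2(-0.002388, -0.01039) = 192.9° ≈ 193°.

193°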